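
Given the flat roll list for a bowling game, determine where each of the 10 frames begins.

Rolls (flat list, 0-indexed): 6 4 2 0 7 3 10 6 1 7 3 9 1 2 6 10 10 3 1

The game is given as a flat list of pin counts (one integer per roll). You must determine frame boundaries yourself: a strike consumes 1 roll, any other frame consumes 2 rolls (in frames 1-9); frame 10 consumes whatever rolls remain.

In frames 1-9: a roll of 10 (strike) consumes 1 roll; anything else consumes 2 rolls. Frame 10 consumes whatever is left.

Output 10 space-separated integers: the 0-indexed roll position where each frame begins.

Frame 1 starts at roll index 0: rolls=6,4 (sum=10), consumes 2 rolls
Frame 2 starts at roll index 2: rolls=2,0 (sum=2), consumes 2 rolls
Frame 3 starts at roll index 4: rolls=7,3 (sum=10), consumes 2 rolls
Frame 4 starts at roll index 6: roll=10 (strike), consumes 1 roll
Frame 5 starts at roll index 7: rolls=6,1 (sum=7), consumes 2 rolls
Frame 6 starts at roll index 9: rolls=7,3 (sum=10), consumes 2 rolls
Frame 7 starts at roll index 11: rolls=9,1 (sum=10), consumes 2 rolls
Frame 8 starts at roll index 13: rolls=2,6 (sum=8), consumes 2 rolls
Frame 9 starts at roll index 15: roll=10 (strike), consumes 1 roll
Frame 10 starts at roll index 16: 3 remaining rolls

Answer: 0 2 4 6 7 9 11 13 15 16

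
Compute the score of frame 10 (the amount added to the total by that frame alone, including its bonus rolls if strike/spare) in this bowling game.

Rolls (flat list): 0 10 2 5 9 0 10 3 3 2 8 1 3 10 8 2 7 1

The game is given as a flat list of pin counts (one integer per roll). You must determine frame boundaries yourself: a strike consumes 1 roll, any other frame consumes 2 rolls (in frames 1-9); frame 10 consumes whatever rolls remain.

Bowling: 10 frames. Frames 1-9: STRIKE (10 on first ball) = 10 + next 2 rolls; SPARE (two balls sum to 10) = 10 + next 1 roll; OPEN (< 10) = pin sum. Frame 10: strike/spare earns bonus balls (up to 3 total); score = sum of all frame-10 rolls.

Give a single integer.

Frame 1: SPARE (0+10=10). 10 + next roll (2) = 12. Cumulative: 12
Frame 2: OPEN (2+5=7). Cumulative: 19
Frame 3: OPEN (9+0=9). Cumulative: 28
Frame 4: STRIKE. 10 + next two rolls (3+3) = 16. Cumulative: 44
Frame 5: OPEN (3+3=6). Cumulative: 50
Frame 6: SPARE (2+8=10). 10 + next roll (1) = 11. Cumulative: 61
Frame 7: OPEN (1+3=4). Cumulative: 65
Frame 8: STRIKE. 10 + next two rolls (8+2) = 20. Cumulative: 85
Frame 9: SPARE (8+2=10). 10 + next roll (7) = 17. Cumulative: 102
Frame 10: OPEN. Sum of all frame-10 rolls (7+1) = 8. Cumulative: 110

Answer: 8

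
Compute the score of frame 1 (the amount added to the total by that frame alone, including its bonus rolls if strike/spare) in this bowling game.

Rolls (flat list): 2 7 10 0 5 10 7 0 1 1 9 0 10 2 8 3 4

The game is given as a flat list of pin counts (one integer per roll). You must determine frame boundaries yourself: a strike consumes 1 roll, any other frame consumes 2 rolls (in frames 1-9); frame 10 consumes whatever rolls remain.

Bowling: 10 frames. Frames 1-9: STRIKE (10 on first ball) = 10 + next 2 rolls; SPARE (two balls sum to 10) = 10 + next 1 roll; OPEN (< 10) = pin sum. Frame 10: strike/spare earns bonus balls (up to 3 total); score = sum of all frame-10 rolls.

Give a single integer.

Frame 1: OPEN (2+7=9). Cumulative: 9
Frame 2: STRIKE. 10 + next two rolls (0+5) = 15. Cumulative: 24
Frame 3: OPEN (0+5=5). Cumulative: 29

Answer: 9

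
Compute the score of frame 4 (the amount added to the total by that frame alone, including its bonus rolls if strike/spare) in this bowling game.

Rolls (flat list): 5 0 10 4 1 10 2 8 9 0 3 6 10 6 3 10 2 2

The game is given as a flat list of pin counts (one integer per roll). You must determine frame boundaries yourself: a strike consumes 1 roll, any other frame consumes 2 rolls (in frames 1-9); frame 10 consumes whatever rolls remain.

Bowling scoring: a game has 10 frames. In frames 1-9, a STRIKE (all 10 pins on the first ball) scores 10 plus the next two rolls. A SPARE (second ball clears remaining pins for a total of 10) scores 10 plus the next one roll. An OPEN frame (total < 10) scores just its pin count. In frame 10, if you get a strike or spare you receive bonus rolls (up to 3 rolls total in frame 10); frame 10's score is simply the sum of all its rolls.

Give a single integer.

Answer: 20

Derivation:
Frame 1: OPEN (5+0=5). Cumulative: 5
Frame 2: STRIKE. 10 + next two rolls (4+1) = 15. Cumulative: 20
Frame 3: OPEN (4+1=5). Cumulative: 25
Frame 4: STRIKE. 10 + next two rolls (2+8) = 20. Cumulative: 45
Frame 5: SPARE (2+8=10). 10 + next roll (9) = 19. Cumulative: 64
Frame 6: OPEN (9+0=9). Cumulative: 73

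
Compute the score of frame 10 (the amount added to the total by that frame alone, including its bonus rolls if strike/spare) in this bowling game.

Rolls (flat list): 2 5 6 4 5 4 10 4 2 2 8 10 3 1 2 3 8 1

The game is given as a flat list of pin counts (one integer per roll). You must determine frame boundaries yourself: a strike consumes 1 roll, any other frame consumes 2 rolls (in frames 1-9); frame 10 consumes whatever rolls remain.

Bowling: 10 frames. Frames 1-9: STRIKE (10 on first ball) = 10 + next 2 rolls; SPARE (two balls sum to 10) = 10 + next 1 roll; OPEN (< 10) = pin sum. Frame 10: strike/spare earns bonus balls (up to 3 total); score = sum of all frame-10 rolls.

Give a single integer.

Frame 1: OPEN (2+5=7). Cumulative: 7
Frame 2: SPARE (6+4=10). 10 + next roll (5) = 15. Cumulative: 22
Frame 3: OPEN (5+4=9). Cumulative: 31
Frame 4: STRIKE. 10 + next two rolls (4+2) = 16. Cumulative: 47
Frame 5: OPEN (4+2=6). Cumulative: 53
Frame 6: SPARE (2+8=10). 10 + next roll (10) = 20. Cumulative: 73
Frame 7: STRIKE. 10 + next two rolls (3+1) = 14. Cumulative: 87
Frame 8: OPEN (3+1=4). Cumulative: 91
Frame 9: OPEN (2+3=5). Cumulative: 96
Frame 10: OPEN. Sum of all frame-10 rolls (8+1) = 9. Cumulative: 105

Answer: 9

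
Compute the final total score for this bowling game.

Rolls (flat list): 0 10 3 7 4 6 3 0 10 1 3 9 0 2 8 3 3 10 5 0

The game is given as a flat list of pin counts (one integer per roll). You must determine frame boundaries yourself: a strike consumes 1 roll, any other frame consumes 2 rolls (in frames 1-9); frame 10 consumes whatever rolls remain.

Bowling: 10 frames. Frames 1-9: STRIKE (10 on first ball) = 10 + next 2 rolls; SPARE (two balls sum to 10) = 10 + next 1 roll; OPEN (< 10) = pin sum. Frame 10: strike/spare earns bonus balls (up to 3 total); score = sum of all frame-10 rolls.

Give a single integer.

Frame 1: SPARE (0+10=10). 10 + next roll (3) = 13. Cumulative: 13
Frame 2: SPARE (3+7=10). 10 + next roll (4) = 14. Cumulative: 27
Frame 3: SPARE (4+6=10). 10 + next roll (3) = 13. Cumulative: 40
Frame 4: OPEN (3+0=3). Cumulative: 43
Frame 5: STRIKE. 10 + next two rolls (1+3) = 14. Cumulative: 57
Frame 6: OPEN (1+3=4). Cumulative: 61
Frame 7: OPEN (9+0=9). Cumulative: 70
Frame 8: SPARE (2+8=10). 10 + next roll (3) = 13. Cumulative: 83
Frame 9: OPEN (3+3=6). Cumulative: 89
Frame 10: STRIKE. Sum of all frame-10 rolls (10+5+0) = 15. Cumulative: 104

Answer: 104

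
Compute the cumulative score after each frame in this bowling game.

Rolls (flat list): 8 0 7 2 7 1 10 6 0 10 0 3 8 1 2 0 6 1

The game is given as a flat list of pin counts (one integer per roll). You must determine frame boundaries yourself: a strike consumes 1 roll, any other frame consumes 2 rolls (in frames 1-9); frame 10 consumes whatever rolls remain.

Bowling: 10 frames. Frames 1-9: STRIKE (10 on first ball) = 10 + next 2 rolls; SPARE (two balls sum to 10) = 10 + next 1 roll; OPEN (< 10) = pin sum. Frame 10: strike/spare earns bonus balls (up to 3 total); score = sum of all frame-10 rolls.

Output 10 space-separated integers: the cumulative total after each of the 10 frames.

Frame 1: OPEN (8+0=8). Cumulative: 8
Frame 2: OPEN (7+2=9). Cumulative: 17
Frame 3: OPEN (7+1=8). Cumulative: 25
Frame 4: STRIKE. 10 + next two rolls (6+0) = 16. Cumulative: 41
Frame 5: OPEN (6+0=6). Cumulative: 47
Frame 6: STRIKE. 10 + next two rolls (0+3) = 13. Cumulative: 60
Frame 7: OPEN (0+3=3). Cumulative: 63
Frame 8: OPEN (8+1=9). Cumulative: 72
Frame 9: OPEN (2+0=2). Cumulative: 74
Frame 10: OPEN. Sum of all frame-10 rolls (6+1) = 7. Cumulative: 81

Answer: 8 17 25 41 47 60 63 72 74 81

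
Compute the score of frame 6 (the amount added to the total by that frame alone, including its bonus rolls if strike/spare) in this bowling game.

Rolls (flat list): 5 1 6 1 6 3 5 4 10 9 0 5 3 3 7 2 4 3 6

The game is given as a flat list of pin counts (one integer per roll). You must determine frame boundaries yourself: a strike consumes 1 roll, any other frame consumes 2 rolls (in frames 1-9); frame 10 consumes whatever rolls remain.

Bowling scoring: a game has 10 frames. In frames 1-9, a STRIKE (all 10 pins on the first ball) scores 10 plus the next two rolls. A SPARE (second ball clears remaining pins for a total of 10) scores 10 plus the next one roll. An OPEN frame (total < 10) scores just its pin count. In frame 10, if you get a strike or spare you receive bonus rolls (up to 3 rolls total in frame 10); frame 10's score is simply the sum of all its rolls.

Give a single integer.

Answer: 9

Derivation:
Frame 1: OPEN (5+1=6). Cumulative: 6
Frame 2: OPEN (6+1=7). Cumulative: 13
Frame 3: OPEN (6+3=9). Cumulative: 22
Frame 4: OPEN (5+4=9). Cumulative: 31
Frame 5: STRIKE. 10 + next two rolls (9+0) = 19. Cumulative: 50
Frame 6: OPEN (9+0=9). Cumulative: 59
Frame 7: OPEN (5+3=8). Cumulative: 67
Frame 8: SPARE (3+7=10). 10 + next roll (2) = 12. Cumulative: 79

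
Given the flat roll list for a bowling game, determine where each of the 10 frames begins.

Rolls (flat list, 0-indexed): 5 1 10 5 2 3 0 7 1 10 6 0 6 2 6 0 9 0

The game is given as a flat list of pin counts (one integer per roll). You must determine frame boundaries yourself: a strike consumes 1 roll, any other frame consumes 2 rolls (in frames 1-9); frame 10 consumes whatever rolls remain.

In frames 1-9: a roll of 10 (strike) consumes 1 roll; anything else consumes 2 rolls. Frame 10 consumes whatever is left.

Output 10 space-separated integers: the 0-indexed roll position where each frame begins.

Answer: 0 2 3 5 7 9 10 12 14 16

Derivation:
Frame 1 starts at roll index 0: rolls=5,1 (sum=6), consumes 2 rolls
Frame 2 starts at roll index 2: roll=10 (strike), consumes 1 roll
Frame 3 starts at roll index 3: rolls=5,2 (sum=7), consumes 2 rolls
Frame 4 starts at roll index 5: rolls=3,0 (sum=3), consumes 2 rolls
Frame 5 starts at roll index 7: rolls=7,1 (sum=8), consumes 2 rolls
Frame 6 starts at roll index 9: roll=10 (strike), consumes 1 roll
Frame 7 starts at roll index 10: rolls=6,0 (sum=6), consumes 2 rolls
Frame 8 starts at roll index 12: rolls=6,2 (sum=8), consumes 2 rolls
Frame 9 starts at roll index 14: rolls=6,0 (sum=6), consumes 2 rolls
Frame 10 starts at roll index 16: 2 remaining rolls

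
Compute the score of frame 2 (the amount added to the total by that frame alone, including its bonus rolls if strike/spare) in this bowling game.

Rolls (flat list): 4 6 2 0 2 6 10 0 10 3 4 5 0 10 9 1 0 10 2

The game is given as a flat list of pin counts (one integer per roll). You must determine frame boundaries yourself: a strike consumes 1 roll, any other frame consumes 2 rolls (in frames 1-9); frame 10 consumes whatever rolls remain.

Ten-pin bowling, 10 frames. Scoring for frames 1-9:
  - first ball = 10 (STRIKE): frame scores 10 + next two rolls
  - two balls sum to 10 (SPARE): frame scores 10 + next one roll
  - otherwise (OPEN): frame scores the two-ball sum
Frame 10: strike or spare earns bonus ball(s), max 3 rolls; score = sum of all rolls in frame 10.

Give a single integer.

Frame 1: SPARE (4+6=10). 10 + next roll (2) = 12. Cumulative: 12
Frame 2: OPEN (2+0=2). Cumulative: 14
Frame 3: OPEN (2+6=8). Cumulative: 22
Frame 4: STRIKE. 10 + next two rolls (0+10) = 20. Cumulative: 42

Answer: 2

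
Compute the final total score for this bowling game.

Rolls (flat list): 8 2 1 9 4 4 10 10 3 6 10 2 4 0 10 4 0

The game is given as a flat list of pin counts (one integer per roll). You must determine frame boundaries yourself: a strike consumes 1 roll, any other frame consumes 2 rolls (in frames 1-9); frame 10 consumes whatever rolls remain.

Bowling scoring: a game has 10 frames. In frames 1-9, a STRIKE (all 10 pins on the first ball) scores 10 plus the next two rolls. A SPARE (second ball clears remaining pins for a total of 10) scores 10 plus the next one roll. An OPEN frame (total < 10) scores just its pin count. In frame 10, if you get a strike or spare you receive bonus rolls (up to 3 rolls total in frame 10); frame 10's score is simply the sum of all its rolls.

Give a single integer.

Answer: 124

Derivation:
Frame 1: SPARE (8+2=10). 10 + next roll (1) = 11. Cumulative: 11
Frame 2: SPARE (1+9=10). 10 + next roll (4) = 14. Cumulative: 25
Frame 3: OPEN (4+4=8). Cumulative: 33
Frame 4: STRIKE. 10 + next two rolls (10+3) = 23. Cumulative: 56
Frame 5: STRIKE. 10 + next two rolls (3+6) = 19. Cumulative: 75
Frame 6: OPEN (3+6=9). Cumulative: 84
Frame 7: STRIKE. 10 + next two rolls (2+4) = 16. Cumulative: 100
Frame 8: OPEN (2+4=6). Cumulative: 106
Frame 9: SPARE (0+10=10). 10 + next roll (4) = 14. Cumulative: 120
Frame 10: OPEN. Sum of all frame-10 rolls (4+0) = 4. Cumulative: 124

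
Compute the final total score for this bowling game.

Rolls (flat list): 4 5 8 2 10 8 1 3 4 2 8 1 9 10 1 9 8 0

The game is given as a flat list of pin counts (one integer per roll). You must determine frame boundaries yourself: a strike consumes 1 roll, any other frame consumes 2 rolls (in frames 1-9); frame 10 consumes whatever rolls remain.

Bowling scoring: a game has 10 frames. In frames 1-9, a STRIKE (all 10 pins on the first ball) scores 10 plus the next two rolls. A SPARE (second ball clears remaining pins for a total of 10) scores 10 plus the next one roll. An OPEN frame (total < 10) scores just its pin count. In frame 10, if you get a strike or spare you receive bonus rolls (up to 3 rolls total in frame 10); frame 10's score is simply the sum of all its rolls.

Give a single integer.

Frame 1: OPEN (4+5=9). Cumulative: 9
Frame 2: SPARE (8+2=10). 10 + next roll (10) = 20. Cumulative: 29
Frame 3: STRIKE. 10 + next two rolls (8+1) = 19. Cumulative: 48
Frame 4: OPEN (8+1=9). Cumulative: 57
Frame 5: OPEN (3+4=7). Cumulative: 64
Frame 6: SPARE (2+8=10). 10 + next roll (1) = 11. Cumulative: 75
Frame 7: SPARE (1+9=10). 10 + next roll (10) = 20. Cumulative: 95
Frame 8: STRIKE. 10 + next two rolls (1+9) = 20. Cumulative: 115
Frame 9: SPARE (1+9=10). 10 + next roll (8) = 18. Cumulative: 133
Frame 10: OPEN. Sum of all frame-10 rolls (8+0) = 8. Cumulative: 141

Answer: 141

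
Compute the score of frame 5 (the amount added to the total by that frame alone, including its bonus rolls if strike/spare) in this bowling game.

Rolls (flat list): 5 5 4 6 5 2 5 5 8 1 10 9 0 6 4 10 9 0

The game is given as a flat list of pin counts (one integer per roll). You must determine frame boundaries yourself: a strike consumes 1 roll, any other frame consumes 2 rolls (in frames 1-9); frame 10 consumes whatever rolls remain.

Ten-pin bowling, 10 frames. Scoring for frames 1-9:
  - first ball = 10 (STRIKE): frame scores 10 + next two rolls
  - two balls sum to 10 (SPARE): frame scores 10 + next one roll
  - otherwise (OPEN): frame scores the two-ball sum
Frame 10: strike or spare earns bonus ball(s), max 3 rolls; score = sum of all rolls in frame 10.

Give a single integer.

Frame 1: SPARE (5+5=10). 10 + next roll (4) = 14. Cumulative: 14
Frame 2: SPARE (4+6=10). 10 + next roll (5) = 15. Cumulative: 29
Frame 3: OPEN (5+2=7). Cumulative: 36
Frame 4: SPARE (5+5=10). 10 + next roll (8) = 18. Cumulative: 54
Frame 5: OPEN (8+1=9). Cumulative: 63
Frame 6: STRIKE. 10 + next two rolls (9+0) = 19. Cumulative: 82
Frame 7: OPEN (9+0=9). Cumulative: 91

Answer: 9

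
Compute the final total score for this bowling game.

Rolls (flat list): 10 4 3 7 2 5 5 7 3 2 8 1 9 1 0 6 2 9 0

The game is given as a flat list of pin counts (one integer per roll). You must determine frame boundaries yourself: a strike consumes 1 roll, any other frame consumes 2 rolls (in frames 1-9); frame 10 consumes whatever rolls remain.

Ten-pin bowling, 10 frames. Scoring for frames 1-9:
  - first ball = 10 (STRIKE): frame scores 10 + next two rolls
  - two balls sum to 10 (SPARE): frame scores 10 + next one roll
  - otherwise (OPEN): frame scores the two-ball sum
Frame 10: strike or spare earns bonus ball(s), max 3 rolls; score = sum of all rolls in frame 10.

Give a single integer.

Answer: 102

Derivation:
Frame 1: STRIKE. 10 + next two rolls (4+3) = 17. Cumulative: 17
Frame 2: OPEN (4+3=7). Cumulative: 24
Frame 3: OPEN (7+2=9). Cumulative: 33
Frame 4: SPARE (5+5=10). 10 + next roll (7) = 17. Cumulative: 50
Frame 5: SPARE (7+3=10). 10 + next roll (2) = 12. Cumulative: 62
Frame 6: SPARE (2+8=10). 10 + next roll (1) = 11. Cumulative: 73
Frame 7: SPARE (1+9=10). 10 + next roll (1) = 11. Cumulative: 84
Frame 8: OPEN (1+0=1). Cumulative: 85
Frame 9: OPEN (6+2=8). Cumulative: 93
Frame 10: OPEN. Sum of all frame-10 rolls (9+0) = 9. Cumulative: 102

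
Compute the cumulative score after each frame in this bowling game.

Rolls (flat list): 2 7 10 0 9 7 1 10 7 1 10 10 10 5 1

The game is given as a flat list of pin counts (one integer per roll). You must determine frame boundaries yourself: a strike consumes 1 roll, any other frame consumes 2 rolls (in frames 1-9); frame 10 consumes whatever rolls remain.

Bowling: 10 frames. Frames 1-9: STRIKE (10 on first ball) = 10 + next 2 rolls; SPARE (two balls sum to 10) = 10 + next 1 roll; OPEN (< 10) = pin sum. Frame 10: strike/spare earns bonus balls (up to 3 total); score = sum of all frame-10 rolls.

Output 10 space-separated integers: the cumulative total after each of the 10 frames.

Answer: 9 28 37 45 63 71 101 126 142 148

Derivation:
Frame 1: OPEN (2+7=9). Cumulative: 9
Frame 2: STRIKE. 10 + next two rolls (0+9) = 19. Cumulative: 28
Frame 3: OPEN (0+9=9). Cumulative: 37
Frame 4: OPEN (7+1=8). Cumulative: 45
Frame 5: STRIKE. 10 + next two rolls (7+1) = 18. Cumulative: 63
Frame 6: OPEN (7+1=8). Cumulative: 71
Frame 7: STRIKE. 10 + next two rolls (10+10) = 30. Cumulative: 101
Frame 8: STRIKE. 10 + next two rolls (10+5) = 25. Cumulative: 126
Frame 9: STRIKE. 10 + next two rolls (5+1) = 16. Cumulative: 142
Frame 10: OPEN. Sum of all frame-10 rolls (5+1) = 6. Cumulative: 148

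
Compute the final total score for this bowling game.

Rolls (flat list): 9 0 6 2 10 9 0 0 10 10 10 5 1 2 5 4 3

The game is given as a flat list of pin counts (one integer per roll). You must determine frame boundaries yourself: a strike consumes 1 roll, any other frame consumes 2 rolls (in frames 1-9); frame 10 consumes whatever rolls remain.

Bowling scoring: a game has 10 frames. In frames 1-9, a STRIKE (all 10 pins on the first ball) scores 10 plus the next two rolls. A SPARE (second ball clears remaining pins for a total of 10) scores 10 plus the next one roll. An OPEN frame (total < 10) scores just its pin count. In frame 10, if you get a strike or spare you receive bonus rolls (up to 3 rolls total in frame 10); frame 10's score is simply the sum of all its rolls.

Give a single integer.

Answer: 126

Derivation:
Frame 1: OPEN (9+0=9). Cumulative: 9
Frame 2: OPEN (6+2=8). Cumulative: 17
Frame 3: STRIKE. 10 + next two rolls (9+0) = 19. Cumulative: 36
Frame 4: OPEN (9+0=9). Cumulative: 45
Frame 5: SPARE (0+10=10). 10 + next roll (10) = 20. Cumulative: 65
Frame 6: STRIKE. 10 + next two rolls (10+5) = 25. Cumulative: 90
Frame 7: STRIKE. 10 + next two rolls (5+1) = 16. Cumulative: 106
Frame 8: OPEN (5+1=6). Cumulative: 112
Frame 9: OPEN (2+5=7). Cumulative: 119
Frame 10: OPEN. Sum of all frame-10 rolls (4+3) = 7. Cumulative: 126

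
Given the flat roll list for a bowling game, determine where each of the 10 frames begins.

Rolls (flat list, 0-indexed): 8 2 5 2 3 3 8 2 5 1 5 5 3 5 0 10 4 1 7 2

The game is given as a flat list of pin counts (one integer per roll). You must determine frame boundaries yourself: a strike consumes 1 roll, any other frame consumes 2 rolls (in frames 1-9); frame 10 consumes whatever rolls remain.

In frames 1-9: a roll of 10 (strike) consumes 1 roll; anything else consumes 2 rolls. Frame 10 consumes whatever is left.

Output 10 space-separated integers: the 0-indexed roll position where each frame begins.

Answer: 0 2 4 6 8 10 12 14 16 18

Derivation:
Frame 1 starts at roll index 0: rolls=8,2 (sum=10), consumes 2 rolls
Frame 2 starts at roll index 2: rolls=5,2 (sum=7), consumes 2 rolls
Frame 3 starts at roll index 4: rolls=3,3 (sum=6), consumes 2 rolls
Frame 4 starts at roll index 6: rolls=8,2 (sum=10), consumes 2 rolls
Frame 5 starts at roll index 8: rolls=5,1 (sum=6), consumes 2 rolls
Frame 6 starts at roll index 10: rolls=5,5 (sum=10), consumes 2 rolls
Frame 7 starts at roll index 12: rolls=3,5 (sum=8), consumes 2 rolls
Frame 8 starts at roll index 14: rolls=0,10 (sum=10), consumes 2 rolls
Frame 9 starts at roll index 16: rolls=4,1 (sum=5), consumes 2 rolls
Frame 10 starts at roll index 18: 2 remaining rolls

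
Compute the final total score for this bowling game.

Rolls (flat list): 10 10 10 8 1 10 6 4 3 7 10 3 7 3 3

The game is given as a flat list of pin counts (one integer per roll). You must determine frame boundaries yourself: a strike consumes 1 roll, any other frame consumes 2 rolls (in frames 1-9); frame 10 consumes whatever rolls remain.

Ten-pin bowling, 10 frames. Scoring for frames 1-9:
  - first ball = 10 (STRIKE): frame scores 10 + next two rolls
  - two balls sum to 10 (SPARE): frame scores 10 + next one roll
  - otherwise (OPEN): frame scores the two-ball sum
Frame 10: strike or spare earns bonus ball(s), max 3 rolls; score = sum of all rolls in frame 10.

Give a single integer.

Frame 1: STRIKE. 10 + next two rolls (10+10) = 30. Cumulative: 30
Frame 2: STRIKE. 10 + next two rolls (10+8) = 28. Cumulative: 58
Frame 3: STRIKE. 10 + next two rolls (8+1) = 19. Cumulative: 77
Frame 4: OPEN (8+1=9). Cumulative: 86
Frame 5: STRIKE. 10 + next two rolls (6+4) = 20. Cumulative: 106
Frame 6: SPARE (6+4=10). 10 + next roll (3) = 13. Cumulative: 119
Frame 7: SPARE (3+7=10). 10 + next roll (10) = 20. Cumulative: 139
Frame 8: STRIKE. 10 + next two rolls (3+7) = 20. Cumulative: 159
Frame 9: SPARE (3+7=10). 10 + next roll (3) = 13. Cumulative: 172
Frame 10: OPEN. Sum of all frame-10 rolls (3+3) = 6. Cumulative: 178

Answer: 178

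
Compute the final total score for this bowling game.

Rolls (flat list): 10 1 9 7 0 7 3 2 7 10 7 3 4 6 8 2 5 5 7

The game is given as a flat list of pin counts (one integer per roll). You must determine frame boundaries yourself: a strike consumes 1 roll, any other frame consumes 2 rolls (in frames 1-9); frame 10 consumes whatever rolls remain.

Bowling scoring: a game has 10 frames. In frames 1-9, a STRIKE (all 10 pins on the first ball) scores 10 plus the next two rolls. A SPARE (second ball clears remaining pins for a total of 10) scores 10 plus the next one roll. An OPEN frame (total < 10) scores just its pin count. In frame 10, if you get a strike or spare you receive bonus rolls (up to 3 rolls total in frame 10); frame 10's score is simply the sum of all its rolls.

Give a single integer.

Answer: 149

Derivation:
Frame 1: STRIKE. 10 + next two rolls (1+9) = 20. Cumulative: 20
Frame 2: SPARE (1+9=10). 10 + next roll (7) = 17. Cumulative: 37
Frame 3: OPEN (7+0=7). Cumulative: 44
Frame 4: SPARE (7+3=10). 10 + next roll (2) = 12. Cumulative: 56
Frame 5: OPEN (2+7=9). Cumulative: 65
Frame 6: STRIKE. 10 + next two rolls (7+3) = 20. Cumulative: 85
Frame 7: SPARE (7+3=10). 10 + next roll (4) = 14. Cumulative: 99
Frame 8: SPARE (4+6=10). 10 + next roll (8) = 18. Cumulative: 117
Frame 9: SPARE (8+2=10). 10 + next roll (5) = 15. Cumulative: 132
Frame 10: SPARE. Sum of all frame-10 rolls (5+5+7) = 17. Cumulative: 149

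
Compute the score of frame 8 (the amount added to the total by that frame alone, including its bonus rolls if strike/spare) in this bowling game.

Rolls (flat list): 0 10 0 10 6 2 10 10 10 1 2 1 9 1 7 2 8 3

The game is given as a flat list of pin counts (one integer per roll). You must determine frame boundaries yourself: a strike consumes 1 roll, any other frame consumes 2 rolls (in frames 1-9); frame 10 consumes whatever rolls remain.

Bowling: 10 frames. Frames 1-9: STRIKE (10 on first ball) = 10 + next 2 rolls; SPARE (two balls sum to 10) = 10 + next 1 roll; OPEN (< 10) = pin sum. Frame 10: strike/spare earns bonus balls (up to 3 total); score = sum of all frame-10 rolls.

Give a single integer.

Answer: 11

Derivation:
Frame 1: SPARE (0+10=10). 10 + next roll (0) = 10. Cumulative: 10
Frame 2: SPARE (0+10=10). 10 + next roll (6) = 16. Cumulative: 26
Frame 3: OPEN (6+2=8). Cumulative: 34
Frame 4: STRIKE. 10 + next two rolls (10+10) = 30. Cumulative: 64
Frame 5: STRIKE. 10 + next two rolls (10+1) = 21. Cumulative: 85
Frame 6: STRIKE. 10 + next two rolls (1+2) = 13. Cumulative: 98
Frame 7: OPEN (1+2=3). Cumulative: 101
Frame 8: SPARE (1+9=10). 10 + next roll (1) = 11. Cumulative: 112
Frame 9: OPEN (1+7=8). Cumulative: 120
Frame 10: SPARE. Sum of all frame-10 rolls (2+8+3) = 13. Cumulative: 133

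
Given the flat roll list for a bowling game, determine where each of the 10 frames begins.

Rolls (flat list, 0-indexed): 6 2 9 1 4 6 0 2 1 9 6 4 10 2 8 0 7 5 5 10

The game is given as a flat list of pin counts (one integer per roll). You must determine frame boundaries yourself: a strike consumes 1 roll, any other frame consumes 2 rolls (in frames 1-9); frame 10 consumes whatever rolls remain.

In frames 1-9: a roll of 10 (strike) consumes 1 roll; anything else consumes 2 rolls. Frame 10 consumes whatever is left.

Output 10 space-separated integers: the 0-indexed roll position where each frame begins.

Frame 1 starts at roll index 0: rolls=6,2 (sum=8), consumes 2 rolls
Frame 2 starts at roll index 2: rolls=9,1 (sum=10), consumes 2 rolls
Frame 3 starts at roll index 4: rolls=4,6 (sum=10), consumes 2 rolls
Frame 4 starts at roll index 6: rolls=0,2 (sum=2), consumes 2 rolls
Frame 5 starts at roll index 8: rolls=1,9 (sum=10), consumes 2 rolls
Frame 6 starts at roll index 10: rolls=6,4 (sum=10), consumes 2 rolls
Frame 7 starts at roll index 12: roll=10 (strike), consumes 1 roll
Frame 8 starts at roll index 13: rolls=2,8 (sum=10), consumes 2 rolls
Frame 9 starts at roll index 15: rolls=0,7 (sum=7), consumes 2 rolls
Frame 10 starts at roll index 17: 3 remaining rolls

Answer: 0 2 4 6 8 10 12 13 15 17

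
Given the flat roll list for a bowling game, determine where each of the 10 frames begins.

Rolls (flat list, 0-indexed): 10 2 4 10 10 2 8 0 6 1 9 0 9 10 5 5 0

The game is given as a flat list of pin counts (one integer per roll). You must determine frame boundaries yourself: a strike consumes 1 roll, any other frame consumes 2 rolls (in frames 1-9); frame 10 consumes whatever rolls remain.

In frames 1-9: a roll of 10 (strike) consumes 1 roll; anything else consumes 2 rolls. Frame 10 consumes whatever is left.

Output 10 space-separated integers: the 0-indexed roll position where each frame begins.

Frame 1 starts at roll index 0: roll=10 (strike), consumes 1 roll
Frame 2 starts at roll index 1: rolls=2,4 (sum=6), consumes 2 rolls
Frame 3 starts at roll index 3: roll=10 (strike), consumes 1 roll
Frame 4 starts at roll index 4: roll=10 (strike), consumes 1 roll
Frame 5 starts at roll index 5: rolls=2,8 (sum=10), consumes 2 rolls
Frame 6 starts at roll index 7: rolls=0,6 (sum=6), consumes 2 rolls
Frame 7 starts at roll index 9: rolls=1,9 (sum=10), consumes 2 rolls
Frame 8 starts at roll index 11: rolls=0,9 (sum=9), consumes 2 rolls
Frame 9 starts at roll index 13: roll=10 (strike), consumes 1 roll
Frame 10 starts at roll index 14: 3 remaining rolls

Answer: 0 1 3 4 5 7 9 11 13 14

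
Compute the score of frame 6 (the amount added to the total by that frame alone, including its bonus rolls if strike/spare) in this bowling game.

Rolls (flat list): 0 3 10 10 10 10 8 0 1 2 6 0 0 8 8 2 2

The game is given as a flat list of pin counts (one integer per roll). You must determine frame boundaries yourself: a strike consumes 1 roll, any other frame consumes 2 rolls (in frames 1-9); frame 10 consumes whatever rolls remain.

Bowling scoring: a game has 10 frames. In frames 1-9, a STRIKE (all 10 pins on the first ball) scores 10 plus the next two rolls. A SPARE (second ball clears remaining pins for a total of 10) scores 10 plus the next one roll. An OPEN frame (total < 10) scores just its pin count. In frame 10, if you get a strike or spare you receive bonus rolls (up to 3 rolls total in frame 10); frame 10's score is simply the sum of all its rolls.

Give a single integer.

Frame 1: OPEN (0+3=3). Cumulative: 3
Frame 2: STRIKE. 10 + next two rolls (10+10) = 30. Cumulative: 33
Frame 3: STRIKE. 10 + next two rolls (10+10) = 30. Cumulative: 63
Frame 4: STRIKE. 10 + next two rolls (10+8) = 28. Cumulative: 91
Frame 5: STRIKE. 10 + next two rolls (8+0) = 18. Cumulative: 109
Frame 6: OPEN (8+0=8). Cumulative: 117
Frame 7: OPEN (1+2=3). Cumulative: 120
Frame 8: OPEN (6+0=6). Cumulative: 126

Answer: 8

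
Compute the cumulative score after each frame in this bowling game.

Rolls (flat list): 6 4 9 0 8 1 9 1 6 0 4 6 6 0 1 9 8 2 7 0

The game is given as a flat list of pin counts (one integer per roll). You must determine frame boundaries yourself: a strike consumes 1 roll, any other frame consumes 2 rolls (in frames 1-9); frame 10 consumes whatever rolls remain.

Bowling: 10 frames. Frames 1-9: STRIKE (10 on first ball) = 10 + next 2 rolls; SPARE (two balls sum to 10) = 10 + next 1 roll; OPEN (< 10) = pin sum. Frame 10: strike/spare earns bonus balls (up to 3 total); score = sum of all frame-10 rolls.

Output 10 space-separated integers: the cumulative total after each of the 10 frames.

Answer: 19 28 37 53 59 75 81 99 116 123

Derivation:
Frame 1: SPARE (6+4=10). 10 + next roll (9) = 19. Cumulative: 19
Frame 2: OPEN (9+0=9). Cumulative: 28
Frame 3: OPEN (8+1=9). Cumulative: 37
Frame 4: SPARE (9+1=10). 10 + next roll (6) = 16. Cumulative: 53
Frame 5: OPEN (6+0=6). Cumulative: 59
Frame 6: SPARE (4+6=10). 10 + next roll (6) = 16. Cumulative: 75
Frame 7: OPEN (6+0=6). Cumulative: 81
Frame 8: SPARE (1+9=10). 10 + next roll (8) = 18. Cumulative: 99
Frame 9: SPARE (8+2=10). 10 + next roll (7) = 17. Cumulative: 116
Frame 10: OPEN. Sum of all frame-10 rolls (7+0) = 7. Cumulative: 123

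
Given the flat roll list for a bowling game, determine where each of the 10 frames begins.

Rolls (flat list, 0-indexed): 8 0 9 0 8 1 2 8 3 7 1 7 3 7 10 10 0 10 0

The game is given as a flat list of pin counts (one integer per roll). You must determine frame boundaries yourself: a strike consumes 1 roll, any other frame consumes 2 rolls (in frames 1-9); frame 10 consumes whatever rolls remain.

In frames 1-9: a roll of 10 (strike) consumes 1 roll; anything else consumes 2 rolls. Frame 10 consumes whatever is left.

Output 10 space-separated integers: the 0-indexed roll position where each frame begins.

Frame 1 starts at roll index 0: rolls=8,0 (sum=8), consumes 2 rolls
Frame 2 starts at roll index 2: rolls=9,0 (sum=9), consumes 2 rolls
Frame 3 starts at roll index 4: rolls=8,1 (sum=9), consumes 2 rolls
Frame 4 starts at roll index 6: rolls=2,8 (sum=10), consumes 2 rolls
Frame 5 starts at roll index 8: rolls=3,7 (sum=10), consumes 2 rolls
Frame 6 starts at roll index 10: rolls=1,7 (sum=8), consumes 2 rolls
Frame 7 starts at roll index 12: rolls=3,7 (sum=10), consumes 2 rolls
Frame 8 starts at roll index 14: roll=10 (strike), consumes 1 roll
Frame 9 starts at roll index 15: roll=10 (strike), consumes 1 roll
Frame 10 starts at roll index 16: 3 remaining rolls

Answer: 0 2 4 6 8 10 12 14 15 16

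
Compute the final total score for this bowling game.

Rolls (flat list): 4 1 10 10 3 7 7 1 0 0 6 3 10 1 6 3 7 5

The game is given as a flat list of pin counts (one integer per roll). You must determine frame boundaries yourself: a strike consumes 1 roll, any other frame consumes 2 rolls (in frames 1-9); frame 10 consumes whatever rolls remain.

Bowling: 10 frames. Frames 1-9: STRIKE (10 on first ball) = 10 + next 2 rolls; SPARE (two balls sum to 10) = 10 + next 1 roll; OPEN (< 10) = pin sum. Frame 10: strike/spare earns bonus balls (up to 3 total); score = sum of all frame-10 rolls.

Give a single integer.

Frame 1: OPEN (4+1=5). Cumulative: 5
Frame 2: STRIKE. 10 + next two rolls (10+3) = 23. Cumulative: 28
Frame 3: STRIKE. 10 + next two rolls (3+7) = 20. Cumulative: 48
Frame 4: SPARE (3+7=10). 10 + next roll (7) = 17. Cumulative: 65
Frame 5: OPEN (7+1=8). Cumulative: 73
Frame 6: OPEN (0+0=0). Cumulative: 73
Frame 7: OPEN (6+3=9). Cumulative: 82
Frame 8: STRIKE. 10 + next two rolls (1+6) = 17. Cumulative: 99
Frame 9: OPEN (1+6=7). Cumulative: 106
Frame 10: SPARE. Sum of all frame-10 rolls (3+7+5) = 15. Cumulative: 121

Answer: 121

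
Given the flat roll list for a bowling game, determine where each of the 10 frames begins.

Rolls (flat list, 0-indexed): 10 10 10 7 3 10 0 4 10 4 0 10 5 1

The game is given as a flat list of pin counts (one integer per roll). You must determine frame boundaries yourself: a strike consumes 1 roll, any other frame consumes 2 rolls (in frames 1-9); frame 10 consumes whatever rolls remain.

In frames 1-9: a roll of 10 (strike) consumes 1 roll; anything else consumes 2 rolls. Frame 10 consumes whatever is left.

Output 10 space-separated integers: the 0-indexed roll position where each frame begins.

Frame 1 starts at roll index 0: roll=10 (strike), consumes 1 roll
Frame 2 starts at roll index 1: roll=10 (strike), consumes 1 roll
Frame 3 starts at roll index 2: roll=10 (strike), consumes 1 roll
Frame 4 starts at roll index 3: rolls=7,3 (sum=10), consumes 2 rolls
Frame 5 starts at roll index 5: roll=10 (strike), consumes 1 roll
Frame 6 starts at roll index 6: rolls=0,4 (sum=4), consumes 2 rolls
Frame 7 starts at roll index 8: roll=10 (strike), consumes 1 roll
Frame 8 starts at roll index 9: rolls=4,0 (sum=4), consumes 2 rolls
Frame 9 starts at roll index 11: roll=10 (strike), consumes 1 roll
Frame 10 starts at roll index 12: 2 remaining rolls

Answer: 0 1 2 3 5 6 8 9 11 12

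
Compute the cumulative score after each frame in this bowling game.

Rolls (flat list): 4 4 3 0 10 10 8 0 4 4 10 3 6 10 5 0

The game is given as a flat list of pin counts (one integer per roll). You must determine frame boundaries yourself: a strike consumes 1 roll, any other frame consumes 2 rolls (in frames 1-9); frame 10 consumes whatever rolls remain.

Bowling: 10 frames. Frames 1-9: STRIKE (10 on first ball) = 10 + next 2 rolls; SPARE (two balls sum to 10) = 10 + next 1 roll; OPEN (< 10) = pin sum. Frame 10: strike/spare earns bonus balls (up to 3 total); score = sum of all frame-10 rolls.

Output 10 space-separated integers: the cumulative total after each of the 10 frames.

Answer: 8 11 39 57 65 73 92 101 116 121

Derivation:
Frame 1: OPEN (4+4=8). Cumulative: 8
Frame 2: OPEN (3+0=3). Cumulative: 11
Frame 3: STRIKE. 10 + next two rolls (10+8) = 28. Cumulative: 39
Frame 4: STRIKE. 10 + next two rolls (8+0) = 18. Cumulative: 57
Frame 5: OPEN (8+0=8). Cumulative: 65
Frame 6: OPEN (4+4=8). Cumulative: 73
Frame 7: STRIKE. 10 + next two rolls (3+6) = 19. Cumulative: 92
Frame 8: OPEN (3+6=9). Cumulative: 101
Frame 9: STRIKE. 10 + next two rolls (5+0) = 15. Cumulative: 116
Frame 10: OPEN. Sum of all frame-10 rolls (5+0) = 5. Cumulative: 121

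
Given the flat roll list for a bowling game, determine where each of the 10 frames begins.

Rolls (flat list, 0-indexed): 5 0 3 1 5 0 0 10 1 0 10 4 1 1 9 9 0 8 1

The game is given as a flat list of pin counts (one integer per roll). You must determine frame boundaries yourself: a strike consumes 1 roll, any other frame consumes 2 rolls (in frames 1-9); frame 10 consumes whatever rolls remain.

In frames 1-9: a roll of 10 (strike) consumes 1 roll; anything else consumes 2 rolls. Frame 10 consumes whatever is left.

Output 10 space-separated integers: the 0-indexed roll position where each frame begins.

Frame 1 starts at roll index 0: rolls=5,0 (sum=5), consumes 2 rolls
Frame 2 starts at roll index 2: rolls=3,1 (sum=4), consumes 2 rolls
Frame 3 starts at roll index 4: rolls=5,0 (sum=5), consumes 2 rolls
Frame 4 starts at roll index 6: rolls=0,10 (sum=10), consumes 2 rolls
Frame 5 starts at roll index 8: rolls=1,0 (sum=1), consumes 2 rolls
Frame 6 starts at roll index 10: roll=10 (strike), consumes 1 roll
Frame 7 starts at roll index 11: rolls=4,1 (sum=5), consumes 2 rolls
Frame 8 starts at roll index 13: rolls=1,9 (sum=10), consumes 2 rolls
Frame 9 starts at roll index 15: rolls=9,0 (sum=9), consumes 2 rolls
Frame 10 starts at roll index 17: 2 remaining rolls

Answer: 0 2 4 6 8 10 11 13 15 17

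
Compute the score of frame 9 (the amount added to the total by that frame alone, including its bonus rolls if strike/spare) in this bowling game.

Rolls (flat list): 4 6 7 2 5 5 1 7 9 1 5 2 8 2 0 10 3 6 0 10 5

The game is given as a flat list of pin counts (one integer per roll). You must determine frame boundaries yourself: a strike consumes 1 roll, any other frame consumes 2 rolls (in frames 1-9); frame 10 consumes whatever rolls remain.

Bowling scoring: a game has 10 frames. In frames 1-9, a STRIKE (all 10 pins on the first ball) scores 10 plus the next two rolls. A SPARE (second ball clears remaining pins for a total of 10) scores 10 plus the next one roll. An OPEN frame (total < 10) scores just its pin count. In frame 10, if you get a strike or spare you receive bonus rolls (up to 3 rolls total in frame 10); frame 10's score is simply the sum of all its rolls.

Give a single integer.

Answer: 9

Derivation:
Frame 1: SPARE (4+6=10). 10 + next roll (7) = 17. Cumulative: 17
Frame 2: OPEN (7+2=9). Cumulative: 26
Frame 3: SPARE (5+5=10). 10 + next roll (1) = 11. Cumulative: 37
Frame 4: OPEN (1+7=8). Cumulative: 45
Frame 5: SPARE (9+1=10). 10 + next roll (5) = 15. Cumulative: 60
Frame 6: OPEN (5+2=7). Cumulative: 67
Frame 7: SPARE (8+2=10). 10 + next roll (0) = 10. Cumulative: 77
Frame 8: SPARE (0+10=10). 10 + next roll (3) = 13. Cumulative: 90
Frame 9: OPEN (3+6=9). Cumulative: 99
Frame 10: SPARE. Sum of all frame-10 rolls (0+10+5) = 15. Cumulative: 114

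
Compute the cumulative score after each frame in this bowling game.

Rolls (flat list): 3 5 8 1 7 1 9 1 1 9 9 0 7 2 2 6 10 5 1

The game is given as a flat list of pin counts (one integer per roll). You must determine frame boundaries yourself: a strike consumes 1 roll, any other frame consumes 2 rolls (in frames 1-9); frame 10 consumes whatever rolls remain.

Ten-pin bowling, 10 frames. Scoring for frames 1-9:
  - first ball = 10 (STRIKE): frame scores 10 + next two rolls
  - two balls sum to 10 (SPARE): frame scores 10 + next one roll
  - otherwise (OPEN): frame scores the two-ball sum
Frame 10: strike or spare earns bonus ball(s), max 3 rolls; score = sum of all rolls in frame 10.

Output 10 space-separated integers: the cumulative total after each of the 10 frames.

Answer: 8 17 25 36 55 64 73 81 97 103

Derivation:
Frame 1: OPEN (3+5=8). Cumulative: 8
Frame 2: OPEN (8+1=9). Cumulative: 17
Frame 3: OPEN (7+1=8). Cumulative: 25
Frame 4: SPARE (9+1=10). 10 + next roll (1) = 11. Cumulative: 36
Frame 5: SPARE (1+9=10). 10 + next roll (9) = 19. Cumulative: 55
Frame 6: OPEN (9+0=9). Cumulative: 64
Frame 7: OPEN (7+2=9). Cumulative: 73
Frame 8: OPEN (2+6=8). Cumulative: 81
Frame 9: STRIKE. 10 + next two rolls (5+1) = 16. Cumulative: 97
Frame 10: OPEN. Sum of all frame-10 rolls (5+1) = 6. Cumulative: 103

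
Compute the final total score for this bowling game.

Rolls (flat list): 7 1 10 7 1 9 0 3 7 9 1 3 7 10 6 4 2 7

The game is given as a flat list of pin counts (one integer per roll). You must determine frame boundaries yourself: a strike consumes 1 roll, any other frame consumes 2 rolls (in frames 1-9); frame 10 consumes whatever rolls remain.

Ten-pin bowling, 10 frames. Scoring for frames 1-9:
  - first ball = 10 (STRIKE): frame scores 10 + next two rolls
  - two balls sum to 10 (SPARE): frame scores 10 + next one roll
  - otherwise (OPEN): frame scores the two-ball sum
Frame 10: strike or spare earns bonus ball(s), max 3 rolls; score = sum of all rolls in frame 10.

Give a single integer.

Frame 1: OPEN (7+1=8). Cumulative: 8
Frame 2: STRIKE. 10 + next two rolls (7+1) = 18. Cumulative: 26
Frame 3: OPEN (7+1=8). Cumulative: 34
Frame 4: OPEN (9+0=9). Cumulative: 43
Frame 5: SPARE (3+7=10). 10 + next roll (9) = 19. Cumulative: 62
Frame 6: SPARE (9+1=10). 10 + next roll (3) = 13. Cumulative: 75
Frame 7: SPARE (3+7=10). 10 + next roll (10) = 20. Cumulative: 95
Frame 8: STRIKE. 10 + next two rolls (6+4) = 20. Cumulative: 115
Frame 9: SPARE (6+4=10). 10 + next roll (2) = 12. Cumulative: 127
Frame 10: OPEN. Sum of all frame-10 rolls (2+7) = 9. Cumulative: 136

Answer: 136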